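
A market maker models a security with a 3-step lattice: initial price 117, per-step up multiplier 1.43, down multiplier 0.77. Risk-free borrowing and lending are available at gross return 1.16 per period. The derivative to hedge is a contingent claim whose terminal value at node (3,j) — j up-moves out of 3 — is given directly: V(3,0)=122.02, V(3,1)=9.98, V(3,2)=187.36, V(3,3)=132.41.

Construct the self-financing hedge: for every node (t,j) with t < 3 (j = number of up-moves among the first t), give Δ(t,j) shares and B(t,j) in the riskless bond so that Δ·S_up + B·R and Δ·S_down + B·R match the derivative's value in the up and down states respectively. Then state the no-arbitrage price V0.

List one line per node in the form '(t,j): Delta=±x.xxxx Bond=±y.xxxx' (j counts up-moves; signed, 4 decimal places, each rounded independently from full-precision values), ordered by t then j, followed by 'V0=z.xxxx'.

Under the risk-neutral measure, an up-move has probability p* = (R−d)/(u−d) = 0.5909 and values discount at R = 1.16.
Terminal payoffs: V(3,0)=122.0200, V(3,1)=9.9800, V(3,2)=187.3600, V(3,3)=132.4100
Node (2,0) S=69.3693: V=(p*·9.9800+(1−p*)·122.0200)/1.16=48.1160; Δ=(9.9800−122.0200)/(99.1981−53.4144)=-2.4472; B=V−Δ·S=217.8736
Node (2,1) S=128.8287: V=(p*·187.3600+(1−p*)·9.9800)/1.16=98.9616; Δ=(187.3600−9.9800)/(184.2250−99.1981)=2.0862; B=V−Δ·S=-169.7960
Node (2,2) S=239.2533: V=(p*·132.4100+(1−p*)·187.3600)/1.16=133.5255; Δ=(132.4100−187.3600)/(342.1322−184.2250)=-0.3480; B=V−Δ·S=216.7830
Node (1,0) S=90.0900: V=(p*·98.9616+(1−p*)·48.1160)/1.16=67.3803; Δ=(98.9616−48.1160)/(128.8287−69.3693)=0.8551; B=V−Δ·S=-9.6585
Node (1,1) S=167.3100: V=(p*·133.5255+(1−p*)·98.9616)/1.16=102.9187; Δ=(133.5255−98.9616)/(239.2533−128.8287)=0.3130; B=V−Δ·S=50.5492
Node (0,0) S=117.0000: V=(p*·102.9187+(1−p*)·67.3803)/1.16=76.1899; Δ=(102.9187−67.3803)/(167.3100−90.0900)=0.4602; B=V−Δ·S=22.3438
Self-financing check: at every node Δ·S+B equals the discounted successor values.

(0,0): Delta=0.4602 Bond=22.3438
(1,0): Delta=0.8551 Bond=-9.6585
(1,1): Delta=0.3130 Bond=50.5492
(2,0): Delta=-2.4472 Bond=217.8736
(2,1): Delta=2.0862 Bond=-169.7960
(2,2): Delta=-0.3480 Bond=216.7830
V0=76.1899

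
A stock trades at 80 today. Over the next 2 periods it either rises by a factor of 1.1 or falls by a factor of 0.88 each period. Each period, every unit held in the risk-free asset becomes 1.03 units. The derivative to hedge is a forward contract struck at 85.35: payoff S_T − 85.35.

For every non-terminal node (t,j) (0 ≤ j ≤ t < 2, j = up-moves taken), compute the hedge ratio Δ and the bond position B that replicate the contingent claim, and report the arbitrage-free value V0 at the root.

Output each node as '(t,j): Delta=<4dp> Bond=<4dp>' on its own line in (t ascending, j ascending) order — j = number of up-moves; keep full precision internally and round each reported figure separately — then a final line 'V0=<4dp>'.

No-arbitrage ⇒ martingale measure with p* = (R−d)/(u−d) = 0.6818.
Terminal values V(2,·): V(2,0)=-23.3980, V(2,1)=-7.9100, V(2,2)=11.4500
Node (1,0) S=70.4000: V=(p*·-7.9100+(1−p*)·-23.3980)/1.03=-12.4641; Δ=(-7.9100−-23.3980)/(77.4400−61.9520)=1.0000; B=V−Δ·S=-82.8641
Node (1,1) S=88.0000: V=(p*·11.4500+(1−p*)·-7.9100)/1.03=5.1359; Δ=(11.4500−-7.9100)/(96.8000−77.4400)=1.0000; B=V−Δ·S=-82.8641
Node (0,0) S=80.0000: V=(p*·5.1359+(1−p*)·-12.4641)/1.03=-0.4506; Δ=(5.1359−-12.4641)/(88.0000−70.4000)=1.0000; B=V−Δ·S=-80.4506
Root portfolio cost Δ·80+B reproduces V0=-0.4506.

(0,0): Delta=1.0000 Bond=-80.4506
(1,0): Delta=1.0000 Bond=-82.8641
(1,1): Delta=1.0000 Bond=-82.8641
V0=-0.4506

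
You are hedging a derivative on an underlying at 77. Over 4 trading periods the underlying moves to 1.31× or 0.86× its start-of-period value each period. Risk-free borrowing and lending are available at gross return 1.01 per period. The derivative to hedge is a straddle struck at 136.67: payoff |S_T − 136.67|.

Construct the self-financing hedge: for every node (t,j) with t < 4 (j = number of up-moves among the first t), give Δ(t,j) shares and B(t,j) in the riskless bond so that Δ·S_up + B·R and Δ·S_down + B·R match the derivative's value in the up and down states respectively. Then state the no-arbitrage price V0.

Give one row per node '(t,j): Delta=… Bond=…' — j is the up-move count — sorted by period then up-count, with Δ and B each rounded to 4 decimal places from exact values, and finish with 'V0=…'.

(0,0): Delta=-0.6865 Bond=111.6515
(1,0): Delta=-0.9108 Bond=127.6223
(1,1): Delta=-0.3920 Bond=83.0596
(2,0): Delta=-1.0000 Bond=133.9771
(2,1): Delta=-0.7937 Bond=118.7414
(2,2): Delta=0.1355 Bond=14.1877
(3,0): Delta=-1.0000 Bond=135.3168
(3,1): Delta=-1.0000 Bond=135.3168
(3,2): Delta=-0.5229 Bond=89.1528
(3,3): Delta=1.0000 Bond=-135.3168
V0=58.7905

Since d<R<u, set p* = (R−d)/(u−d) = 0.3333; price each node as the discounted p*-expectation of its children.
Terminal values V(4,·): V(4,0)=94.5504, V(4,1)=72.5110, V(4,2)=38.9395, V(4,3)=12.1986, V(4,4)=90.0949
  t=3,j=0: stock 48.9763 → up 64.1590 (V=72.5110), down 42.1196 (V=94.5504). Price 86.3405; hedge Δ=-1.0000, bond B=135.3168.
  t=3,j=1: stock 74.6035 → up 97.7305 (V=38.9395), down 64.1590 (V=72.5110). Price 60.7134; hedge Δ=-1.0000, bond B=135.3168.
  t=3,j=2: stock 113.6401 → up 148.8686 (V=12.1986), down 97.7305 (V=38.9395). Price 29.7286; hedge Δ=-0.5229, bond B=89.1528.
  t=3,j=3: stock 173.1030 → up 226.7649 (V=90.0949), down 148.8686 (V=12.1986). Price 37.7862; hedge Δ=1.0000, bond B=-135.3168.
  t=2,j=0: stock 56.9492 → up 74.6035 (V=60.7134), down 48.9763 (V=86.3405). Price 77.0279; hedge Δ=-1.0000, bond B=133.9771.
  t=2,j=1: stock 86.7482 → up 113.6401 (V=29.7286), down 74.6035 (V=60.7134). Price 49.8862; hedge Δ=-0.7937, bond B=118.7414.
  t=2,j=2: stock 132.1397 → up 173.1030 (V=37.7862), down 113.6401 (V=29.7286). Price 32.0935; hedge Δ=0.1355, bond B=14.1877.
  t=1,j=0: stock 66.2200 → up 86.7482 (V=49.8862), down 56.9492 (V=77.0279). Price 67.3076; hedge Δ=-0.9108, bond B=127.6223.
  t=1,j=1: stock 100.8700 → up 132.1397 (V=32.0935), down 86.7482 (V=49.8862). Price 43.5201; hedge Δ=-0.3920, bond B=83.0596.
  t=0,j=0: stock 77.0000 → up 100.8700 (V=43.5201), down 66.2200 (V=67.3076). Price 58.7905; hedge Δ=-0.6865, bond B=111.6515.
Each (Δ,B) replicates both successor values, so the strategy is self-financing and V0 is arbitrage-free.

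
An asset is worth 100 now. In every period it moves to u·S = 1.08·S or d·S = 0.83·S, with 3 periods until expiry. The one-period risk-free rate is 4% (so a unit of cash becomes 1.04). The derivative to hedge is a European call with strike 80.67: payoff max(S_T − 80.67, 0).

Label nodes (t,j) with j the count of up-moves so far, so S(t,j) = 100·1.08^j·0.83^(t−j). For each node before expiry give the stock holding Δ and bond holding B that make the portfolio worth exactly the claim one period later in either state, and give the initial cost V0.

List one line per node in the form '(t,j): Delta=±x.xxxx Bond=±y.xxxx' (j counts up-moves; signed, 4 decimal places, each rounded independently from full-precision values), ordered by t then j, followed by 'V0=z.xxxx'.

(0,0): Delta=0.9214 Bond=-63.4080
(1,0): Delta=0.6283 Bond=-41.6185
(1,1): Delta=0.9643 Bond=-70.5779
(2,0): Delta=0.0000 Bond=0.0000
(2,1): Delta=0.7203 Bond=-51.5277
(2,2): Delta=1.0000 Bond=-77.5673
V0=28.7297

Risk-neutral probability p* = (R−d)/(u−d) = (1.04−0.83)/(1.08−0.83) = 0.8400.
At expiry t=3: V(3,0)=0.0000, V(3,1)=0.0000, V(3,2)=16.1412, V(3,3)=45.3012
Node (2,0) S=68.8900: V=(p*·0.0000+(1−p*)·0.0000)/1.04=0.0000; Δ=(0.0000−0.0000)/(74.4012−57.1787)=0.0000; B=V−Δ·S=0.0000
Node (2,1) S=89.6400: V=(p*·16.1412+(1−p*)·0.0000)/1.04=13.0371; Δ=(16.1412−0.0000)/(96.8112−74.4012)=0.7203; B=V−Δ·S=-51.5277
Node (2,2) S=116.6400: V=(p*·45.3012+(1−p*)·16.1412)/1.04=39.0727; Δ=(45.3012−16.1412)/(125.9712−96.8112)=1.0000; B=V−Δ·S=-77.5673
Node (1,0) S=83.0000: V=(p*·13.0371+(1−p*)·0.0000)/1.04=10.5300; Δ=(13.0371−0.0000)/(89.6400−68.8900)=0.6283; B=V−Δ·S=-41.6185
Node (1,1) S=108.0000: V=(p*·39.0727+(1−p*)·13.0371)/1.04=33.5644; Δ=(39.0727−13.0371)/(116.6400−89.6400)=0.9643; B=V−Δ·S=-70.5779
Node (0,0) S=100.0000: V=(p*·33.5644+(1−p*)·10.5300)/1.04=28.7297; Δ=(33.5644−10.5300)/(108.0000−83.0000)=0.9214; B=V−Δ·S=-63.4080
Root portfolio cost Δ·100+B reproduces V0=28.7297.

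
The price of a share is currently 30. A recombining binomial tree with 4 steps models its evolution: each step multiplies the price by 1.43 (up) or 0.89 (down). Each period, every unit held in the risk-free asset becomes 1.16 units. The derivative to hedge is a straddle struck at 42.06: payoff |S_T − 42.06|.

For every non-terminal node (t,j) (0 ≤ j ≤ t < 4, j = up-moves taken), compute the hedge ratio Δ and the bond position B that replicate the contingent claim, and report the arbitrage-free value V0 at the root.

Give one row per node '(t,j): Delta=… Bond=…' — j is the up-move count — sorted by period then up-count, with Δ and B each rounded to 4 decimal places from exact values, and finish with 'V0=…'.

(0,0): Delta=0.5366 Bond=-4.4600
(1,0): Delta=0.0966 Bond=6.5749
(1,1): Delta=0.8105 Bond=-16.9221
(2,0): Delta=-0.5611 Bond=23.2556
(2,1): Delta=0.5059 Bond=-8.0018
(2,2): Delta=1.0000 Bond=-31.2574
(3,0): Delta=-1.0000 Bond=36.2586
(3,1): Delta=-0.2880 Bond=17.6943
(3,2): Delta=1.0000 Bond=-36.2586
(3,3): Delta=1.0000 Bond=-36.2586
V0=11.6380

Under the risk-neutral measure, an up-move has probability p* = (R−d)/(u−d) = 0.5000 and values discount at R = 1.16.
At expiry t=4: V(4,0)=23.2373, V(4,1)=11.8168, V(4,2)=6.5330, V(4,3)=36.0163, V(4,4)=83.3885
Node (3,0) S=21.1491: V=(p*·11.8168+(1−p*)·23.2373)/1.16=15.1096; Δ=(11.8168−23.2373)/(30.2432−18.8227)=-1.0000; B=V−Δ·S=36.2586
Node (3,1) S=33.9811: V=(p*·6.5330+(1−p*)·11.8168)/1.16=7.9094; Δ=(6.5330−11.8168)/(48.5930−30.2432)=-0.2880; B=V−Δ·S=17.6943
Node (3,2) S=54.5988: V=(p*·36.0163+(1−p*)·6.5330)/1.16=18.3402; Δ=(36.0163−6.5330)/(78.0763−48.5930)=1.0000; B=V−Δ·S=-36.2586
Node (3,3) S=87.7262: V=(p*·83.3885+(1−p*)·36.0163)/1.16=51.4676; Δ=(83.3885−36.0163)/(125.4485−78.0763)=1.0000; B=V−Δ·S=-36.2586
Node (2,0) S=23.7630: V=(p*·7.9094+(1−p*)·15.1096)/1.16=9.9220; Δ=(7.9094−15.1096)/(33.9811−21.1491)=-0.5611; B=V−Δ·S=23.2556
Node (2,1) S=38.1810: V=(p*·18.3402+(1−p*)·7.9094)/1.16=11.3145; Δ=(18.3402−7.9094)/(54.5988−33.9811)=0.5059; B=V−Δ·S=-8.0018
Node (2,2) S=61.3470: V=(p*·51.4676+(1−p*)·18.3402)/1.16=30.0896; Δ=(51.4676−18.3402)/(87.7262−54.5988)=1.0000; B=V−Δ·S=-31.2574
Node (1,0) S=26.7000: V=(p*·11.3145+(1−p*)·9.9220)/1.16=9.1536; Δ=(11.3145−9.9220)/(38.1810−23.7630)=0.0966; B=V−Δ·S=6.5749
Node (1,1) S=42.9000: V=(p*·30.0896+(1−p*)·11.3145)/1.16=17.8466; Δ=(30.0896−11.3145)/(61.3470−38.1810)=0.8105; B=V−Δ·S=-16.9221
Node (0,0) S=30.0000: V=(p*·17.8466+(1−p*)·9.1536)/1.16=11.6380; Δ=(17.8466−9.1536)/(42.9000−26.7000)=0.5366; B=V−Δ·S=-4.4600
Check: Δ(0,0)·S0 + B(0,0) = 11.6380 = V0.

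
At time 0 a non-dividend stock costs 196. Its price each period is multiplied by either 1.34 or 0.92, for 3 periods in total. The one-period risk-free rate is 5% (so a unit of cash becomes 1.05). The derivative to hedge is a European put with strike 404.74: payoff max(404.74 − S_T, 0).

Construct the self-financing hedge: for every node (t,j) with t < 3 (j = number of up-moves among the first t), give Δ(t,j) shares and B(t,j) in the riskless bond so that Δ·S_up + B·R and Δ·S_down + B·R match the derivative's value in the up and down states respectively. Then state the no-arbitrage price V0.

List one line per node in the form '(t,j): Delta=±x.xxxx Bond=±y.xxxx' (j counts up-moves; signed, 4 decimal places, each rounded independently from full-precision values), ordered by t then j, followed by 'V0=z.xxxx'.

The replicating-portfolio and risk-neutral prices coincide; use p* = (1.05−0.92)/(1.34−0.92) = 0.3095 for the latter.
At expiry t=3: V(3,0)=252.1172, V(3,1)=182.4415, V(3,2)=80.9574, V(3,3)=0.0000
Node (2,0) S=165.8944: V=(p*·182.4415+(1−p*)·252.1172)/1.05=219.5723; Δ=(182.4415−252.1172)/(222.2985−152.6228)=-1.0000; B=V−Δ·S=385.4667
Node (2,1) S=241.6288: V=(p*·80.9574+(1−p*)·182.4415)/1.05=143.8379; Δ=(80.9574−182.4415)/(323.7826−222.2985)=-1.0000; B=V−Δ·S=385.4667
Node (2,2) S=351.9376: V=(p*·0.0000+(1−p*)·80.9574)/1.05=53.2373; Δ=(0.0000−80.9574)/(471.5964−323.7826)=-0.5477; B=V−Δ·S=245.9930
Node (1,0) S=180.3200: V=(p*·143.8379+(1−p*)·219.5723)/1.05=186.7911; Δ=(143.8379−219.5723)/(241.6288−165.8944)=-1.0000; B=V−Δ·S=367.1111
Node (1,1) S=262.6400: V=(p*·53.2373+(1−p*)·143.8379)/1.05=110.2808; Δ=(53.2373−143.8379)/(351.9376−241.6288)=-0.8213; B=V−Δ·S=325.9964
Node (0,0) S=196.0000: V=(p*·110.2808+(1−p*)·186.7911)/1.05=155.3422; Δ=(110.2808−186.7911)/(262.6400−180.3200)=-0.9294; B=V−Δ·S=337.5097
The time-0 hedge costs 155.3422, which is the no-arbitrage price.

(0,0): Delta=-0.9294 Bond=337.5097
(1,0): Delta=-1.0000 Bond=367.1111
(1,1): Delta=-0.8213 Bond=325.9964
(2,0): Delta=-1.0000 Bond=385.4667
(2,1): Delta=-1.0000 Bond=385.4667
(2,2): Delta=-0.5477 Bond=245.9930
V0=155.3422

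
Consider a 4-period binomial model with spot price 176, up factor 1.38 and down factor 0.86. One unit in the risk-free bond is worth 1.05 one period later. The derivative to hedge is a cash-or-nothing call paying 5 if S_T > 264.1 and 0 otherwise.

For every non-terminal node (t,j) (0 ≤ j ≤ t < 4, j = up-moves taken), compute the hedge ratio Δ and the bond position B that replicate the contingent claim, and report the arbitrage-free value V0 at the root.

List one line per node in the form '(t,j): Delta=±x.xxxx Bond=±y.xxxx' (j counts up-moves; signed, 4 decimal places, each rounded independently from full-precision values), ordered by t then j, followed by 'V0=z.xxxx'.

(0,0): Delta=0.0120 Bond=-1.5285
(1,0): Delta=0.0077 Bond=-0.9537
(1,1): Delta=0.0167 Bond=-2.7361
(2,0): Delta=0.0000 Bond=0.0000
(2,1): Delta=0.0160 Bond=-2.7405
(2,2): Delta=0.0173 Bond=-3.1028
(3,0): Delta=0.0000 Bond=0.0000
(3,1): Delta=0.0000 Bond=0.0000
(3,2): Delta=0.0334 Bond=-7.8755
(3,3): Delta=0.0000 Bond=4.7619
V0=0.5827

No-arbitrage ⇒ martingale measure with p* = (R−d)/(u−d) = 0.3654.
At expiry t=4: V(4,0)=0.0000, V(4,1)=0.0000, V(4,2)=0.0000, V(4,3)=5.0000, V(4,4)=5.0000
Node (3,0) S=111.9459: V=(p*·0.0000+(1−p*)·0.0000)/1.05=0.0000; Δ=(0.0000−0.0000)/(154.4853−96.2734)=0.0000; B=V−Δ·S=0.0000
Node (3,1) S=179.6340: V=(p*·0.0000+(1−p*)·0.0000)/1.05=0.0000; Δ=(0.0000−0.0000)/(247.8950−154.4853)=0.0000; B=V−Δ·S=0.0000
Node (3,2) S=288.2500: V=(p*·5.0000+(1−p*)·0.0000)/1.05=1.7399; Δ=(5.0000−0.0000)/(397.7850−247.8950)=0.0334; B=V−Δ·S=-7.8755
Node (3,3) S=462.5407: V=(p*·5.0000+(1−p*)·5.0000)/1.05=4.7619; Δ=(5.0000−5.0000)/(638.3061−397.7850)=0.0000; B=V−Δ·S=4.7619
Node (2,0) S=130.1696: V=(p*·0.0000+(1−p*)·0.0000)/1.05=0.0000; Δ=(0.0000−0.0000)/(179.6340−111.9459)=0.0000; B=V−Δ·S=0.0000
Node (2,1) S=208.8768: V=(p*·1.7399+(1−p*)·0.0000)/1.05=0.6055; Δ=(1.7399−0.0000)/(288.2500−179.6340)=0.0160; B=V−Δ·S=-2.7405
Node (2,2) S=335.1744: V=(p*·4.7619+(1−p*)·1.7399)/1.05=2.7087; Δ=(4.7619−1.7399)/(462.5407−288.2500)=0.0173; B=V−Δ·S=-3.1028
Node (1,0) S=151.3600: V=(p*·0.6055+(1−p*)·0.0000)/1.05=0.2107; Δ=(0.6055−0.0000)/(208.8768−130.1696)=0.0077; B=V−Δ·S=-0.9537
Node (1,1) S=242.8800: V=(p*·2.7087+(1−p*)·0.6055)/1.05=1.3085; Δ=(2.7087−0.6055)/(335.1744−208.8768)=0.0167; B=V−Δ·S=-2.7361
Node (0,0) S=176.0000: V=(p*·1.3085+(1−p*)·0.2107)/1.05=0.5827; Δ=(1.3085−0.2107)/(242.8800−151.3600)=0.0120; B=V−Δ·S=-1.5285
Each (Δ,B) replicates both successor values, so the strategy is self-financing and V0 is arbitrage-free.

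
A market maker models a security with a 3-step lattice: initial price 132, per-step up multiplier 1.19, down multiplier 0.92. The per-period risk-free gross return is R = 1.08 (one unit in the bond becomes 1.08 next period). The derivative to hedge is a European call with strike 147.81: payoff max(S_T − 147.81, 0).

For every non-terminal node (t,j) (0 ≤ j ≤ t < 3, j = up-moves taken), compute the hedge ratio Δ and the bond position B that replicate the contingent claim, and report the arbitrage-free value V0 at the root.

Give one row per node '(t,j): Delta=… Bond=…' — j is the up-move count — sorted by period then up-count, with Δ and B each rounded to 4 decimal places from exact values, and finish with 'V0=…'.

(0,0): Delta=0.7070 Bond=-72.7608
(1,0): Delta=0.4043 Bond=-41.8264
(1,1): Delta=0.8679 Bond=-103.8509
(2,0): Delta=0.0000 Bond=0.0000
(2,1): Delta=0.6192 Bond=-76.2287
(2,2): Delta=1.0000 Bond=-136.8611
V0=20.5608

Under the risk-neutral measure, an up-move has probability p* = (R−d)/(u−d) = 0.5926 and values discount at R = 1.08.
Terminal payoffs: V(3,0)=0.0000, V(3,1)=0.0000, V(3,2)=24.1612, V(3,3)=74.6310
  t=2,j=0: stock 111.7248 → up 132.9525 (V=0.0000), down 102.7868 (V=0.0000). Price 0.0000; hedge Δ=0.0000, bond B=0.0000.
  t=2,j=1: stock 144.5136 → up 171.9712 (V=24.1612), down 132.9525 (V=0.0000). Price 13.2572; hedge Δ=0.6192, bond B=-76.2287.
  t=2,j=2: stock 186.9252 → up 222.4410 (V=74.6310), down 171.9712 (V=24.1612). Price 50.0641; hedge Δ=1.0000, bond B=-136.8611.
  t=1,j=0: stock 121.4400 → up 144.5136 (V=13.2572), down 111.7248 (V=0.0000). Price 7.2742; hedge Δ=0.4043, bond B=-41.8264.
  t=1,j=1: stock 157.0800 → up 186.9252 (V=50.0641), down 144.5136 (V=13.2572). Price 32.4710; hedge Δ=0.8679, bond B=-103.8509.
  t=0,j=0: stock 132.0000 → up 157.0800 (V=32.4710), down 121.4400 (V=7.2742). Price 20.5608; hedge Δ=0.7070, bond B=-72.7608.
The time-0 hedge costs 20.5608, which is the no-arbitrage price.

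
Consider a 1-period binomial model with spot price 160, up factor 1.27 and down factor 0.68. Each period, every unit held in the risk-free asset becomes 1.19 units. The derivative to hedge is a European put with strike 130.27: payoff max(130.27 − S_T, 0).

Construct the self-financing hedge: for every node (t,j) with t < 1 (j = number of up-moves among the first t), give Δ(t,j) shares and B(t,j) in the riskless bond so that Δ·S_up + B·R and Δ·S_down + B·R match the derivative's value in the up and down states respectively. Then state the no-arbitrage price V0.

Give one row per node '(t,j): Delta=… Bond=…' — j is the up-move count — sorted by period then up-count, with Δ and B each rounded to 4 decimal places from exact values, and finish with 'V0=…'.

(0,0): Delta=-0.2274 Bond=38.8362
V0=2.4464

No-arbitrage ⇒ martingale measure with p* = (R−d)/(u−d) = 0.8644.
Terminal values V(1,·): V(1,0)=21.4700, V(1,1)=0.0000
  t=0,j=0: stock 160.0000 → up 203.2000 (V=0.0000), down 108.8000 (V=21.4700). Price 2.4464; hedge Δ=-0.2274, bond B=38.8362.
Self-financing check: at every node Δ·S+B equals the discounted successor values.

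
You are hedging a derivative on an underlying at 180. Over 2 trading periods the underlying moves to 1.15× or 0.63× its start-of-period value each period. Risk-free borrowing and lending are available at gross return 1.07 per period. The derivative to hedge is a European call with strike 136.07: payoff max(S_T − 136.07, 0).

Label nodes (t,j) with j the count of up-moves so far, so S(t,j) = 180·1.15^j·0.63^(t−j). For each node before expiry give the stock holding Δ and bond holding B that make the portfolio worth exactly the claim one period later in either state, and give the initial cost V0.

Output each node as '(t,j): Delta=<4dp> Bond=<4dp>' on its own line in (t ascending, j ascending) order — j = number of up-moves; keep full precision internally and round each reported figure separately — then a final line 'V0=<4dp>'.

Risk-neutral probability p* = (R−d)/(u−d) = (1.07−0.63)/(1.15−0.63) = 0.8462.
Terminal payoffs: V(2,0)=0.0000, V(2,1)=0.0000, V(2,2)=101.9800
(1,0): S=113.4000. Δ = (V_up−V_dn)/(S_up−S_dn) = (0.0000−0.0000)/(130.4100−71.4420) = 0.0000. V = [p*·0.0000 + (1−p*)·0.0000]/1.07 = 0.0000. B = V − Δ·S = 0.0000.
(1,1): S=207.0000. Δ = (V_up−V_dn)/(S_up−S_dn) = (101.9800−0.0000)/(238.0500−130.4100) = 0.9474. V = [p*·101.9800 + (1−p*)·0.0000]/1.07 = 80.6456. B = V − Δ·S = -115.4698.
(0,0): S=180.0000. Δ = (V_up−V_dn)/(S_up−S_dn) = (80.6456−0.0000)/(207.0000−113.4000) = 0.8616. V = [p*·80.6456 + (1−p*)·0.0000]/1.07 = 63.7744. B = V − Δ·S = -91.3133.
Check: Δ(0,0)·S0 + B(0,0) = 63.7744 = V0.

(0,0): Delta=0.8616 Bond=-91.3133
(1,0): Delta=0.0000 Bond=0.0000
(1,1): Delta=0.9474 Bond=-115.4698
V0=63.7744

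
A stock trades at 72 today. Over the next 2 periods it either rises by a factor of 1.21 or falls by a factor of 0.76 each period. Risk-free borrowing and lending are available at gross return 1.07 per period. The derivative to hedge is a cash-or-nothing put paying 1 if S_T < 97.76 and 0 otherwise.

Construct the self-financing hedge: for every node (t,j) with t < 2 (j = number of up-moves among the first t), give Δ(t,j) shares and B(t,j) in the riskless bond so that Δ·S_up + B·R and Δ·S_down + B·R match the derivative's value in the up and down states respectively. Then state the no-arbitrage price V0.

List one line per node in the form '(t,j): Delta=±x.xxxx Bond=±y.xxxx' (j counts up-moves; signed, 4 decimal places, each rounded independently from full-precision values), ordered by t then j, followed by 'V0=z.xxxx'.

(0,0): Delta=-0.0199 Bond=1.8896
(1,0): Delta=0.0000 Bond=0.9346
(1,1): Delta=-0.0255 Bond=2.5130
V0=0.4589

Risk-neutral probability p* = (R−d)/(u−d) = (1.07−0.76)/(1.21−0.76) = 0.6889.
Terminal values V(2,·): V(2,0)=1.0000, V(2,1)=1.0000, V(2,2)=0.0000
Node (1,0) S=54.7200: V=(p*·1.0000+(1−p*)·1.0000)/1.07=0.9346; Δ=(1.0000−1.0000)/(66.2112−41.5872)=0.0000; B=V−Δ·S=0.9346
Node (1,1) S=87.1200: V=(p*·0.0000+(1−p*)·1.0000)/1.07=0.2908; Δ=(0.0000−1.0000)/(105.4152−66.2112)=-0.0255; B=V−Δ·S=2.5130
Node (0,0) S=72.0000: V=(p*·0.2908+(1−p*)·0.9346)/1.07=0.4589; Δ=(0.2908−0.9346)/(87.1200−54.7200)=-0.0199; B=V−Δ·S=1.8896
Root portfolio cost Δ·72+B reproduces V0=0.4589.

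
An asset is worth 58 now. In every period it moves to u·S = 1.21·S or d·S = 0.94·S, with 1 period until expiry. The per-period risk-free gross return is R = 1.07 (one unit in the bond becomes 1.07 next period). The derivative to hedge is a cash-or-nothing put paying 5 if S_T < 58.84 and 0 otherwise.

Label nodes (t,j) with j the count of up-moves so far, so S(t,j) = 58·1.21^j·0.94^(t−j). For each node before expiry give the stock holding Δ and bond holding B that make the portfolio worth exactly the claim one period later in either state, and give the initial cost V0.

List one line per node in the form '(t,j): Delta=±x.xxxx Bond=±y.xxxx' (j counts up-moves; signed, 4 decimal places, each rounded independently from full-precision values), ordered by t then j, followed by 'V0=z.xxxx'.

Since d<R<u, set p* = (R−d)/(u−d) = 0.4815; price each node as the discounted p*-expectation of its children.
Terminal payoffs: V(1,0)=5.0000, V(1,1)=0.0000
Node (0,0) S=58.0000: V=(p*·0.0000+(1−p*)·5.0000)/1.07=2.4230; Δ=(0.0000−5.0000)/(70.1800−54.5200)=-0.3193; B=V−Δ·S=20.9415
The time-0 hedge costs 2.4230, which is the no-arbitrage price.

(0,0): Delta=-0.3193 Bond=20.9415
V0=2.4230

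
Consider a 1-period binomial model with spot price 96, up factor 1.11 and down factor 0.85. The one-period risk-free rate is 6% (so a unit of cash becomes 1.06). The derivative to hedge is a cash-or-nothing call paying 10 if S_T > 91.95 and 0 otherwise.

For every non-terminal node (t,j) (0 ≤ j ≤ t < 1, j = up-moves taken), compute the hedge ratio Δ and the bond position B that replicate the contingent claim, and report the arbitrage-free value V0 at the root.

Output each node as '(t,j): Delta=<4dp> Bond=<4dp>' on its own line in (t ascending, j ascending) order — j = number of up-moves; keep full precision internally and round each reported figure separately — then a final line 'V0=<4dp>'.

(0,0): Delta=0.4006 Bond=-30.8418
V0=7.6197

No-arbitrage ⇒ martingale measure with p* = (R−d)/(u−d) = 0.8077.
At expiry t=1: V(1,0)=0.0000, V(1,1)=10.0000
(0,0): S=96.0000. Δ = (V_up−V_dn)/(S_up−S_dn) = (10.0000−0.0000)/(106.5600−81.6000) = 0.4006. V = [p*·10.0000 + (1−p*)·0.0000]/1.06 = 7.6197. B = V − Δ·S = -30.8418.
The time-0 hedge costs 7.6197, which is the no-arbitrage price.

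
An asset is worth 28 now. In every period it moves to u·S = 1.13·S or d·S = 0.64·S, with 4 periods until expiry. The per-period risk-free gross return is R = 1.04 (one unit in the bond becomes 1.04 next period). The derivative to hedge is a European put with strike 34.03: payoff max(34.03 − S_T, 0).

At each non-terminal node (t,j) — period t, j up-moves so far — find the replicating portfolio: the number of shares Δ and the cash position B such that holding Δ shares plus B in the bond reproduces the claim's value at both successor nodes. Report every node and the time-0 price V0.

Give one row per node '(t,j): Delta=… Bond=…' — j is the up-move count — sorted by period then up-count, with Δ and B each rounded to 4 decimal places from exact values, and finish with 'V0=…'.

(0,0): Delta=-0.5903 Bond=22.0295
(1,0): Delta=-1.0000 Bond=30.2525
(1,1): Delta=-0.5381 Bond=21.2588
(2,0): Delta=-1.0000 Bond=31.4626
(2,1): Delta=-1.0000 Bond=31.4626
(2,2): Delta=-0.4792 Bond=20.0046
(3,0): Delta=-1.0000 Bond=32.7212
(3,1): Delta=-1.0000 Bond=32.7212
(3,2): Delta=-1.0000 Bond=32.7212
(3,3): Delta=-0.4129 Bond=18.1237
V0=5.5011

No-arbitrage ⇒ martingale measure with p* = (R−d)/(u−d) = 0.8163.
At expiry t=4: V(4,0)=29.3324, V(4,1)=25.7358, V(4,2)=19.3855, V(4,3)=8.1733, V(4,4)=0.0000
Node (3,0) S=7.3400: V=(p*·25.7358+(1−p*)·29.3324)/1.04=25.3811; Δ=(25.7358−29.3324)/(8.2942−4.6976)=-1.0000; B=V−Δ·S=32.7212
Node (3,1) S=12.9597: V=(p*·19.3855+(1−p*)·25.7358)/1.04=19.7614; Δ=(19.3855−25.7358)/(14.6445−8.2942)=-1.0000; B=V−Δ·S=32.7212
Node (3,2) S=22.8820: V=(p*·8.1733+(1−p*)·19.3855)/1.04=9.8391; Δ=(8.1733−19.3855)/(25.8567−14.6445)=-1.0000; B=V−Δ·S=32.7212
Node (3,3) S=40.4011: V=(p*·0.0000+(1−p*)·8.1733)/1.04=1.4435; Δ=(0.0000−8.1733)/(45.6533−25.8567)=-0.4129; B=V−Δ·S=18.1237
Node (2,0) S=11.4688: V=(p*·19.7614+(1−p*)·25.3811)/1.04=19.9938; Δ=(19.7614−25.3811)/(12.9597−7.3400)=-1.0000; B=V−Δ·S=31.4626
Node (2,1) S=20.2496: V=(p*·9.8391+(1−p*)·19.7614)/1.04=11.2130; Δ=(9.8391−19.7614)/(22.8820−12.9597)=-1.0000; B=V−Δ·S=31.4626
Node (2,2) S=35.7532: V=(p*·1.4435+(1−p*)·9.8391)/1.04=2.8707; Δ=(1.4435−9.8391)/(40.4011−22.8820)=-0.4792; B=V−Δ·S=20.0046
Node (1,0) S=17.9200: V=(p*·11.2130+(1−p*)·19.9938)/1.04=12.3325; Δ=(11.2130−19.9938)/(20.2496−11.4688)=-1.0000; B=V−Δ·S=30.2525
Node (1,1) S=31.6400: V=(p*·2.8707+(1−p*)·11.2130)/1.04=4.2336; Δ=(2.8707−11.2130)/(35.7532−20.2496)=-0.5381; B=V−Δ·S=21.2588
Node (0,0) S=28.0000: V=(p*·4.2336+(1−p*)·12.3325)/1.04=5.5011; Δ=(4.2336−12.3325)/(31.6400−17.9200)=-0.5903; B=V−Δ·S=22.0295
The time-0 hedge costs 5.5011, which is the no-arbitrage price.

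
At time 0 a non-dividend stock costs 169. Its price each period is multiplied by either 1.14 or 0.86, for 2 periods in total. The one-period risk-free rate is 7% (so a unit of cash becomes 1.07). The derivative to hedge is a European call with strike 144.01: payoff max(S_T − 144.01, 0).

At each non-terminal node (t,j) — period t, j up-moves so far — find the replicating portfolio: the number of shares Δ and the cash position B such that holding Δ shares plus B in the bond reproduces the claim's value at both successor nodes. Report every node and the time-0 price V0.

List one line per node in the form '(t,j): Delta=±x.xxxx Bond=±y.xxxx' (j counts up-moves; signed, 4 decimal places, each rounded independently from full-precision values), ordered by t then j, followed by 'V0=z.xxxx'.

(0,0): Delta=0.9061 Bond=-108.8766
(1,0): Delta=0.5327 Bond=-62.2254
(1,1): Delta=1.0000 Bond=-134.5888
V0=44.2543

The replicating-portfolio and risk-neutral prices coincide; use p* = (1.07−0.86)/(1.14−0.86) = 0.7500 for the latter.
Payoff layer (t=2): V(2,0)=0.0000, V(2,1)=21.6776, V(2,2)=75.6224
  t=1,j=0: stock 145.3400 → up 165.6876 (V=21.6776), down 124.9924 (V=0.0000). Price 15.1946; hedge Δ=0.5327, bond B=-62.2254.
  t=1,j=1: stock 192.6600 → up 219.6324 (V=75.6224), down 165.6876 (V=21.6776). Price 58.0712; hedge Δ=1.0000, bond B=-134.5888.
  t=0,j=0: stock 169.0000 → up 192.6600 (V=58.0712), down 145.3400 (V=15.1946). Price 44.2543; hedge Δ=0.9061, bond B=-108.8766.
Check: Δ(0,0)·S0 + B(0,0) = 44.2543 = V0.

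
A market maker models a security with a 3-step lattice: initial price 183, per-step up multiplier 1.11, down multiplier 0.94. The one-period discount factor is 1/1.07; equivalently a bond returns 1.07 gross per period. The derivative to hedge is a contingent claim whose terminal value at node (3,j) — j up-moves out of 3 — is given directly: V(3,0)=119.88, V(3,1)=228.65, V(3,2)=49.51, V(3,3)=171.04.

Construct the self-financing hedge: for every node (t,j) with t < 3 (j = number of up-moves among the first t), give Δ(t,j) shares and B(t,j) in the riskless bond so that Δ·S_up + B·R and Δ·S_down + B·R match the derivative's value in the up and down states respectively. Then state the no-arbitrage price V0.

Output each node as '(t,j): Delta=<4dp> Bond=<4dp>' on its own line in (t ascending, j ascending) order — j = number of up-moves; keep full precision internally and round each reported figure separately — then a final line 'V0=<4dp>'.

(0,0): Delta=0.3544 Bond=39.2381
(1,0): Delta=-3.5601 Bond=715.3586
(1,1): Delta=1.3744 Bond=-165.2072
(2,0): Delta=3.9569 Bond=-450.0506
(2,1): Delta=-5.5188 Bond=1139.4288
(2,2): Delta=3.1706 Bond=-581.7565
V0=104.0985

Risk-neutral probability p* = (R−d)/(u−d) = (1.07−0.94)/(1.11−0.94) = 0.7647.
Terminal values V(3,·): V(3,0)=119.8800, V(3,1)=228.6500, V(3,2)=49.5100, V(3,3)=171.0400
(2,0): S=161.6988. Δ = (V_up−V_dn)/(S_up−S_dn) = (228.6500−119.8800)/(179.4857−151.9969) = 3.9569. V = [p*·228.6500 + (1−p*)·119.8800]/1.07 = 189.7730. B = V − Δ·S = -450.0506.
(2,1): S=190.9422. Δ = (V_up−V_dn)/(S_up−S_dn) = (49.5100−228.6500)/(211.9458−179.4857) = -5.5188. V = [p*·49.5100 + (1−p*)·228.6500]/1.07 = 85.6641. B = V − Δ·S = 1139.4288.
(2,2): S=225.4743. Δ = (V_up−V_dn)/(S_up−S_dn) = (171.0400−49.5100)/(250.2765−211.9458) = 3.1706. V = [p*·171.0400 + (1−p*)·49.5100]/1.07 = 133.1259. B = V − Δ·S = -581.7565.
(1,0): S=172.0200. Δ = (V_up−V_dn)/(S_up−S_dn) = (85.6641−189.7730)/(190.9422−161.6988) = -3.5601. V = [p*·85.6641 + (1−p*)·189.7730]/1.07 = 102.9536. B = V − Δ·S = 715.3586.
(1,1): S=203.1300. Δ = (V_up−V_dn)/(S_up−S_dn) = (133.1259−85.6641)/(225.4743−190.9422) = 1.3744. V = [p*·133.1259 + (1−p*)·85.6641]/1.07 = 113.9798. B = V − Δ·S = -165.2072.
(0,0): S=183.0000. Δ = (V_up−V_dn)/(S_up−S_dn) = (113.9798−102.9536)/(203.1300−172.0200) = 0.3544. V = [p*·113.9798 + (1−p*)·102.9536]/1.07 = 104.0985. B = V − Δ·S = 39.2381.
Each (Δ,B) replicates both successor values, so the strategy is self-financing and V0 is arbitrage-free.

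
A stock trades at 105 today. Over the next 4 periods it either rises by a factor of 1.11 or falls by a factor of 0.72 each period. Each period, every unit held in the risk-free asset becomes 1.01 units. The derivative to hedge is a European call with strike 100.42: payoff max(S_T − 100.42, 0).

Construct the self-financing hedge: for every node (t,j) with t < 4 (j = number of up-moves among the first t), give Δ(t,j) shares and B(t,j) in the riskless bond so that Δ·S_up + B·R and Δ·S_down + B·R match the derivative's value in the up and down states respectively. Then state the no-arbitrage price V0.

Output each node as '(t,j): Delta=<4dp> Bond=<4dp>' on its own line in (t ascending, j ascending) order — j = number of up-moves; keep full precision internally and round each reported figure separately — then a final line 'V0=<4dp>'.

The replicating-portfolio and risk-neutral prices coincide; use p* = (1.01−0.72)/(1.11−0.72) = 0.7436 for the latter.
Terminal payoffs: V(4,0)=0.0000, V(4,1)=0.0000, V(4,2)=0.0000, V(4,3)=2.9729, V(4,4)=58.9774
(3,0): S=39.1910. Δ = (V_up−V_dn)/(S_up−S_dn) = (0.0000−0.0000)/(43.5021−28.2175) = 0.0000. V = [p*·0.0000 + (1−p*)·0.0000]/1.01 = 0.0000. B = V − Δ·S = 0.0000.
(3,1): S=60.4195. Δ = (V_up−V_dn)/(S_up−S_dn) = (0.0000−0.0000)/(67.0657−43.5021) = 0.0000. V = [p*·0.0000 + (1−p*)·0.0000]/1.01 = 0.0000. B = V − Δ·S = 0.0000.
(3,2): S=93.1468. Δ = (V_up−V_dn)/(S_up−S_dn) = (2.9729−0.0000)/(103.3929−67.0657) = 0.0818. V = [p*·2.9729 + (1−p*)·0.0000]/1.01 = 2.1887. B = V − Δ·S = -5.4341.
(3,3): S=143.6013. Δ = (V_up−V_dn)/(S_up−S_dn) = (58.9774−2.9729)/(159.3974−103.3929) = 1.0000. V = [p*·58.9774 + (1−p*)·2.9729]/1.01 = 44.1755. B = V − Δ·S = -99.4257.
(2,0): S=54.4320. Δ = (V_up−V_dn)/(S_up−S_dn) = (0.0000−0.0000)/(60.4195−39.1910) = 0.0000. V = [p*·0.0000 + (1−p*)·0.0000]/1.01 = 0.0000. B = V − Δ·S = 0.0000.
(2,1): S=83.9160. Δ = (V_up−V_dn)/(S_up−S_dn) = (2.1887−0.0000)/(93.1468−60.4195) = 0.0669. V = [p*·2.1887 + (1−p*)·0.0000]/1.01 = 1.6114. B = V − Δ·S = -4.0007.
(2,2): S=129.3705. Δ = (V_up−V_dn)/(S_up−S_dn) = (44.1755−2.1887)/(143.6013−93.1468) = 0.8322. V = [p*·44.1755 + (1−p*)·2.1887]/1.01 = 33.0789. B = V − Δ·S = -74.5795.
(1,0): S=75.6000. Δ = (V_up−V_dn)/(S_up−S_dn) = (1.6114−0.0000)/(83.9160−54.4320) = 0.0547. V = [p*·1.6114 + (1−p*)·0.0000]/1.01 = 1.1864. B = V − Δ·S = -2.9454.
(1,1): S=116.5500. Δ = (V_up−V_dn)/(S_up−S_dn) = (33.0789−1.6114)/(129.3705−83.9160) = 0.6923. V = [p*·33.0789 + (1−p*)·1.6114]/1.01 = 24.7627. B = V − Δ·S = -55.9232.
(0,0): S=105.0000. Δ = (V_up−V_dn)/(S_up−S_dn) = (24.7627−1.1864)/(116.5500−75.6000) = 0.5757. V = [p*·24.7627 + (1−p*)·1.1864]/1.01 = 18.5321. B = V − Δ·S = -41.9199.
Check: Δ(0,0)·S0 + B(0,0) = 18.5321 = V0.

(0,0): Delta=0.5757 Bond=-41.9199
(1,0): Delta=0.0547 Bond=-2.9454
(1,1): Delta=0.6923 Bond=-55.9232
(2,0): Delta=0.0000 Bond=0.0000
(2,1): Delta=0.0669 Bond=-4.0007
(2,2): Delta=0.8322 Bond=-74.5795
(3,0): Delta=0.0000 Bond=0.0000
(3,1): Delta=0.0000 Bond=0.0000
(3,2): Delta=0.0818 Bond=-5.4341
(3,3): Delta=1.0000 Bond=-99.4257
V0=18.5321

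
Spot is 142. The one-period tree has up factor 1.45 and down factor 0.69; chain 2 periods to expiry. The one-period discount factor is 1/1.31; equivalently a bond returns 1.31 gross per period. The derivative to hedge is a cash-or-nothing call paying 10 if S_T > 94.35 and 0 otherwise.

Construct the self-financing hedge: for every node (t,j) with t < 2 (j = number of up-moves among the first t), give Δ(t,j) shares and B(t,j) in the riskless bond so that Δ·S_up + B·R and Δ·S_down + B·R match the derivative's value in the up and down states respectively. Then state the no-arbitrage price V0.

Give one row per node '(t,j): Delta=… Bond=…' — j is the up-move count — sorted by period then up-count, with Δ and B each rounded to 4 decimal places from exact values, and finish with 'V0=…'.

(0,0): Delta=0.0130 Bond=3.7792
(1,0): Delta=0.1343 Bond=-6.9305
(1,1): Delta=0.0000 Bond=7.6336
V0=5.6294

The replicating-portfolio and risk-neutral prices coincide; use p* = (1.31−0.69)/(1.45−0.69) = 0.8158 for the latter.
Terminal values V(2,·): V(2,0)=0.0000, V(2,1)=10.0000, V(2,2)=10.0000
Node (1,0) S=97.9800: V=(p*·10.0000+(1−p*)·0.0000)/1.31=6.2274; Δ=(10.0000−0.0000)/(142.0710−67.6062)=0.1343; B=V−Δ·S=-6.9305
Node (1,1) S=205.9000: V=(p*·10.0000+(1−p*)·10.0000)/1.31=7.6336; Δ=(10.0000−10.0000)/(298.5550−142.0710)=0.0000; B=V−Δ·S=7.6336
Node (0,0) S=142.0000: V=(p*·7.6336+(1−p*)·6.2274)/1.31=5.6294; Δ=(7.6336−6.2274)/(205.9000−97.9800)=0.0130; B=V−Δ·S=3.7792
Root portfolio cost Δ·142+B reproduces V0=5.6294.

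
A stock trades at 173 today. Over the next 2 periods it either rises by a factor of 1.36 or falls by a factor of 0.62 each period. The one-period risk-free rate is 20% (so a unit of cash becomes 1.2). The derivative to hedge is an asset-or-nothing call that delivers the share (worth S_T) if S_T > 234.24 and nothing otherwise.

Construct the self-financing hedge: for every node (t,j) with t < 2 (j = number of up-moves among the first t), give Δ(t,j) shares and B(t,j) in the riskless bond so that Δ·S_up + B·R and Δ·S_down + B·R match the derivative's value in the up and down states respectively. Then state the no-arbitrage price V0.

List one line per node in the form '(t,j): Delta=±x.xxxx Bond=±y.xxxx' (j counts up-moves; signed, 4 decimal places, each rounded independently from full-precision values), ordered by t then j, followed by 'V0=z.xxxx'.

The replicating-portfolio and risk-neutral prices coincide; use p* = (1.2−0.62)/(1.36−0.62) = 0.7838 for the latter.
At expiry t=2: V(2,0)=0.0000, V(2,1)=0.0000, V(2,2)=319.9808
(1,0): S=107.2600. Δ = (V_up−V_dn)/(S_up−S_dn) = (0.0000−0.0000)/(145.8736−66.5012) = 0.0000. V = [p*·0.0000 + (1−p*)·0.0000]/1.2 = 0.0000. B = V − Δ·S = 0.0000.
(1,1): S=235.2800. Δ = (V_up−V_dn)/(S_up−S_dn) = (319.9808−0.0000)/(319.9808−145.8736) = 1.8378. V = [p*·319.9808 + (1−p*)·0.0000]/1.2 = 208.9965. B = V − Δ·S = -223.4100.
(0,0): S=173.0000. Δ = (V_up−V_dn)/(S_up−S_dn) = (208.9965−0.0000)/(235.2800−107.2600) = 1.6325. V = [p*·208.9965 + (1−p*)·0.0000]/1.2 = 136.5067. B = V − Δ·S = -145.9210.
Self-financing check: at every node Δ·S+B equals the discounted successor values.

(0,0): Delta=1.6325 Bond=-145.9210
(1,0): Delta=0.0000 Bond=0.0000
(1,1): Delta=1.8378 Bond=-223.4100
V0=136.5067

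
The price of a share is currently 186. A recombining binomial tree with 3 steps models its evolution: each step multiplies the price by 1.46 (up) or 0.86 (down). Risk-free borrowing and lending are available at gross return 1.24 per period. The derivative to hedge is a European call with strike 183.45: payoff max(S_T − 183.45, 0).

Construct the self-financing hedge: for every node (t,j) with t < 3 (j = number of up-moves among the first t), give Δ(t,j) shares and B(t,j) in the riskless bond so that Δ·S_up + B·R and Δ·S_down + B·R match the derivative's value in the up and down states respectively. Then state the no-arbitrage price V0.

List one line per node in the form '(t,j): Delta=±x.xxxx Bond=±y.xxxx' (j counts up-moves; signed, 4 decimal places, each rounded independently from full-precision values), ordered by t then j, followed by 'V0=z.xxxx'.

No-arbitrage ⇒ martingale measure with p* = (R−d)/(u−d) = 0.6333.
Terminal values V(3,·): V(3,0)=0.0000, V(3,1)=17.3958, V(3,2)=157.5207, V(3,3)=395.4073
  t=2,j=0: stock 137.5656 → up 200.8458 (V=17.3958), down 118.3064 (V=0.0000). Price 8.8849; hedge Δ=0.2108, bond B=-20.1080.
  t=2,j=1: stock 233.5416 → up 340.9707 (V=157.5207), down 200.8458 (V=17.3958). Price 85.5981; hedge Δ=1.0000, bond B=-147.9435.
  t=2,j=2: stock 396.4776 → up 578.8573 (V=395.4073), down 340.9707 (V=157.5207). Price 248.5341; hedge Δ=1.0000, bond B=-147.9435.
  t=1,j=0: stock 159.9600 → up 233.5416 (V=85.5981), down 137.5656 (V=8.8849). Price 46.3467; hedge Δ=0.7993, bond B=-81.5085.
  t=1,j=1: stock 271.5600 → up 396.4776 (V=248.5341), down 233.5416 (V=85.5981). Price 152.2507; hedge Δ=1.0000, bond B=-119.3093.
  t=0,j=0: stock 186.0000 → up 271.5600 (V=152.2507), down 159.9600 (V=46.3467). Price 91.4671; hedge Δ=0.9490, bond B=-85.0395.
Root portfolio cost Δ·186+B reproduces V0=91.4671.

(0,0): Delta=0.9490 Bond=-85.0395
(1,0): Delta=0.7993 Bond=-81.5085
(1,1): Delta=1.0000 Bond=-119.3093
(2,0): Delta=0.2108 Bond=-20.1080
(2,1): Delta=1.0000 Bond=-147.9435
(2,2): Delta=1.0000 Bond=-147.9435
V0=91.4671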